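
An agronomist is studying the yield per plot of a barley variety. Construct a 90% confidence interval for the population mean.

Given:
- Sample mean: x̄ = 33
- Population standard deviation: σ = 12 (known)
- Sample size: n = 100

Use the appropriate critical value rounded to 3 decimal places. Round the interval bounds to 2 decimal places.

The population standard deviation σ is known, so use a z-interval (standard normal critical value).

For 90% confidence, z* = 1.645 (from standard normal table)

Standard error: SE = σ/√n = 12/√100 = 1.200000

Margin of error: E = z* × SE = 1.645 × 1.200000 = 1.9740

Z-interval: x̄ ± E = 33 ± 1.9740 = (31.0260, 34.9740)

Rounded to 2 decimal places:

(31.03, 34.97)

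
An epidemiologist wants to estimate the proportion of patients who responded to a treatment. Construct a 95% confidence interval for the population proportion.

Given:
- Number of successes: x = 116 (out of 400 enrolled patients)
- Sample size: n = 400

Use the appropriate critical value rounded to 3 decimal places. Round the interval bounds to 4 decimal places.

Sample proportion: p̂ = 116/400 = 0.290000

Check conditions for normal approximation:
  np̂ = 116 ≥ 10 ✓
  n(1-p̂) = 284 ≥ 10 ✓

The sample is large enough, so use a z-interval (normal approximation) for the proportion.

For 95% confidence, z* = 1.96 (from standard normal table)

Standard error: SE = √(p̂(1-p̂)/n) = √(0.290000×0.710000/400) = 0.02268810

Margin of error: E = z* × SE = 1.96 × 0.02268810 = 0.044469

Z-interval: p̂ ± E = 0.290000 ± 0.044469 = (0.245531, 0.334469)

Rounded to 4 decimal places:

(0.2455, 0.3345)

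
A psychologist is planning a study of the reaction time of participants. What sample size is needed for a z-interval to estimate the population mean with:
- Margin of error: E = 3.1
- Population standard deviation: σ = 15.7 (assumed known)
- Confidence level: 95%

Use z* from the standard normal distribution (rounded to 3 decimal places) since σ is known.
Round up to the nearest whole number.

Using z* since population σ is known (z-interval formula).

For 95% confidence, z* = 1.96 (from standard normal table)

Sample size formula for z-interval: n = (z*σ/E)²

n = (1.96 × 15.7 / 3.1)²
  = (9.926452)²
  = 98.5344

Round up to the nearest whole number: n = 99

99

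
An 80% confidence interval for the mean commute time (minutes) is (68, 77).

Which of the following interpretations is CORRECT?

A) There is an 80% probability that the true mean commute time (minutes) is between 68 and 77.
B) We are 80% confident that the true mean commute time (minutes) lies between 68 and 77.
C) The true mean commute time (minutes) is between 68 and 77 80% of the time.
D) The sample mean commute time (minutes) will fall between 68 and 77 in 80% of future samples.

A confidence interval represents our confidence in the procedure, not a probability statement about the parameter.

Key concept: If we repeated this sampling process many times and computed an 80% CI each time, about 80% of those intervals would contain the true population parameter.

For this specific interval (68, 77):
- Midpoint (point estimate): 72.5
- Margin of error: 4.5

The correct interpretation is the one stating confidence that the true parameter lies in the interval — option B.

B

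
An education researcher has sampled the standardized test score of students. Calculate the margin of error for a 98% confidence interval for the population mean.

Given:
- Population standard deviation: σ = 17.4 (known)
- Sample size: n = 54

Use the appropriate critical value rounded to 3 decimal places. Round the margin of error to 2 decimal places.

The population standard deviation σ is known, so use the z-interval margin of error formula.

For 98% confidence, z* = 2.326 (from standard normal table)

Margin of error formula for z-interval: E = z* × σ/√n

E = 2.326 × 17.4/√54
  = 2.326 × 2.367840
  = 5.5076

Rounded to 2 decimal places:

5.51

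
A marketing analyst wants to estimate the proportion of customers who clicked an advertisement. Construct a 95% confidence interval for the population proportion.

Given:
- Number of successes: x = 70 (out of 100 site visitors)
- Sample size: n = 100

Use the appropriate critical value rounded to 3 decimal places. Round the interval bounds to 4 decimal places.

Sample proportion: p̂ = 70/100 = 0.700000

Check conditions for normal approximation:
  np̂ = 70 ≥ 10 ✓
  n(1-p̂) = 30 ≥ 10 ✓

The sample is large enough, so use a z-interval (normal approximation) for the proportion.

For 95% confidence, z* = 1.96 (from standard normal table)

Standard error: SE = √(p̂(1-p̂)/n) = √(0.700000×0.300000/100) = 0.04582576

Margin of error: E = z* × SE = 1.96 × 0.04582576 = 0.089818

Z-interval: p̂ ± E = 0.700000 ± 0.089818 = (0.610182, 0.789818)

Rounded to 4 decimal places:

(0.6102, 0.7898)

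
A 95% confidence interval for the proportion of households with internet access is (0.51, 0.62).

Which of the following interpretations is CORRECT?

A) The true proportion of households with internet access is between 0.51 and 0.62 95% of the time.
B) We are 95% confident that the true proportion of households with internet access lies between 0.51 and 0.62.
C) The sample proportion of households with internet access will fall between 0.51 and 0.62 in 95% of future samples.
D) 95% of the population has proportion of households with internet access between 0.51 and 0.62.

A confidence interval represents our confidence in the procedure, not a probability statement about the parameter.

Key concept: If we repeated this sampling process many times and computed a 95% CI each time, about 95% of those intervals would contain the true population parameter.

For this specific interval (0.51, 0.62):
- Midpoint (point estimate): 0.565
- Margin of error: 0.055

The correct interpretation is the one stating confidence that the true parameter lies in the interval — option B.

B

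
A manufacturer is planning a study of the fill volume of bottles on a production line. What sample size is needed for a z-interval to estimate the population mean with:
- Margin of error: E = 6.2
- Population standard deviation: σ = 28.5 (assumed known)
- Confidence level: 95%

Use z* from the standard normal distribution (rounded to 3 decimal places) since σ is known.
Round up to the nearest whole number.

Using z* since population σ is known (z-interval formula).

For 95% confidence, z* = 1.96 (from standard normal table)

Sample size formula for z-interval: n = (z*σ/E)²

n = (1.96 × 28.5 / 6.2)²
  = (9.009677)²
  = 81.1743

Round up to the nearest whole number: n = 82

82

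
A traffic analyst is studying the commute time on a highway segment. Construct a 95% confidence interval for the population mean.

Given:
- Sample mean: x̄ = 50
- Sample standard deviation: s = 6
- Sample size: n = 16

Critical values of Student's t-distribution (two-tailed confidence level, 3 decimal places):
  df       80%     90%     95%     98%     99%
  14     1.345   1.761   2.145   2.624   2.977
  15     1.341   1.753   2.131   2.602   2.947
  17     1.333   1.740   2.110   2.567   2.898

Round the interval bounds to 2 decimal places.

The population standard deviation σ is unknown (only the sample standard deviation s is given), so use a t-interval with df = n - 1 = 16 - 1 = 15.

For 95% confidence with df = 15, t* = 2.131 (from t-table)

Standard error: SE = s/√n = 6/√16 = 1.500000

Margin of error: E = t* × SE = 2.131 × 1.500000 = 3.1965

T-interval: x̄ ± E = 50 ± 3.1965 = (46.8035, 53.1965)

Rounded to 2 decimal places:

(46.80, 53.20)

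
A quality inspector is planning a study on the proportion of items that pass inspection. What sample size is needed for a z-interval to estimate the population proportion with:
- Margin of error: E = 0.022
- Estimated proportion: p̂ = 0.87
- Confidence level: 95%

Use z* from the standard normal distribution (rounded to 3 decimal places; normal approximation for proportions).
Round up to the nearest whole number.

Using z* for proportion z-interval (normal approximation).

For 95% confidence, z* = 1.96 (from standard normal table)

Sample size formula for proportion z-interval: n = z*²p̂(1-p̂)/E²

n = 1.96² × 0.87 × 0.13 / 0.022²
  = 3.8416 × 0.1131 / 0.000484
  = 897.6962

Round up to the nearest whole number: n = 898

898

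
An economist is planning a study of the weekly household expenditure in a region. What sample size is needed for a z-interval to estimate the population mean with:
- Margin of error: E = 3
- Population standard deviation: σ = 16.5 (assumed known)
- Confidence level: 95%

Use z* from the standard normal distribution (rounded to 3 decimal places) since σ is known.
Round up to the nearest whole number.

Using z* since population σ is known (z-interval formula).

For 95% confidence, z* = 1.96 (from standard normal table)

Sample size formula for z-interval: n = (z*σ/E)²

n = (1.96 × 16.5 / 3)²
  = (10.780000)²
  = 116.2084

Round up to the nearest whole number: n = 117

117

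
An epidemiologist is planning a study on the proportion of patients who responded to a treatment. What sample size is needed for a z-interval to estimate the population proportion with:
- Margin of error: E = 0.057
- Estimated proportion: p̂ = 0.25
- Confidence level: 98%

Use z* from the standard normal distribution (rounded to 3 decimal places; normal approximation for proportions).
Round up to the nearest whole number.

Using z* for proportion z-interval (normal approximation).

For 98% confidence, z* = 2.326 (from standard normal table)

Sample size formula for proportion z-interval: n = z*²p̂(1-p̂)/E²

n = 2.326² × 0.25 × 0.75 / 0.057²
  = 5.410276 × 0.1875 / 0.003249
  = 312.2274

Round up to the nearest whole number: n = 313

313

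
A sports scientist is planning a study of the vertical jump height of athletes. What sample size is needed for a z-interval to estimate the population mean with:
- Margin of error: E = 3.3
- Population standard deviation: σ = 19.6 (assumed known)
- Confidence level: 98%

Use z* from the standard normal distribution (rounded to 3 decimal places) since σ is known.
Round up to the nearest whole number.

Using z* since population σ is known (z-interval formula).

For 98% confidence, z* = 2.326 (from standard normal table)

Sample size formula for z-interval: n = (z*σ/E)²

n = (2.326 × 19.6 / 3.3)²
  = (13.815030)²
  = 190.8551

Round up to the nearest whole number: n = 191

191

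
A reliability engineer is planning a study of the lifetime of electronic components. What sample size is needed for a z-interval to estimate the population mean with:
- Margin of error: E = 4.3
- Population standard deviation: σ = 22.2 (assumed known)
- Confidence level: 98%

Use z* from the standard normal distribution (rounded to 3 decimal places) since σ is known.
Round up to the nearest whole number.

Using z* since population σ is known (z-interval formula).

For 98% confidence, z* = 2.326 (from standard normal table)

Sample size formula for z-interval: n = (z*σ/E)²

n = (2.326 × 22.2 / 4.3)²
  = (12.008651)²
  = 144.2077

Round up to the nearest whole number: n = 145

145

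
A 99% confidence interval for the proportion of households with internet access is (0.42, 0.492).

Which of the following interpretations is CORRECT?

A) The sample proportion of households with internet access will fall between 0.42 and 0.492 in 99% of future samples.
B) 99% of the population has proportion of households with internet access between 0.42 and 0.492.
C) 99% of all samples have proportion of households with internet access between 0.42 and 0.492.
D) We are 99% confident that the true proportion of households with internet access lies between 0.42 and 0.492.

A confidence interval represents our confidence in the procedure, not a probability statement about the parameter.

Key concept: If we repeated this sampling process many times and computed a 99% CI each time, about 99% of those intervals would contain the true population parameter.

For this specific interval (0.42, 0.492):
- Midpoint (point estimate): 0.456
- Margin of error: 0.036

The correct interpretation is the one stating confidence that the true parameter lies in the interval — option D.

D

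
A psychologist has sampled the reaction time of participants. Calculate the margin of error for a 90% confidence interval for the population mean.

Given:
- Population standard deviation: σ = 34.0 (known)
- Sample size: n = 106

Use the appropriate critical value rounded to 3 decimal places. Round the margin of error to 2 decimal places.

The population standard deviation σ is known, so use the z-interval margin of error formula.

For 90% confidence, z* = 1.645 (from standard normal table)

Margin of error formula for z-interval: E = z* × σ/√n

E = 1.645 × 34.0/√106
  = 1.645 × 3.302372
  = 5.4324

Rounded to 2 decimal places:

5.43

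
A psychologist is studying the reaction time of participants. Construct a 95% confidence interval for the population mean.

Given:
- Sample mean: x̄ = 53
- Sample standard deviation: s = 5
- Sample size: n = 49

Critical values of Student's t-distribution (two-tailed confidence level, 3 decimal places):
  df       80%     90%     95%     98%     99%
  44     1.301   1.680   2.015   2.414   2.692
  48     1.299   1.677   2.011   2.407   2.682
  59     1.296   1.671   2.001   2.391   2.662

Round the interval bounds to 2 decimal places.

The population standard deviation σ is unknown (only the sample standard deviation s is given), so use a t-interval with df = n - 1 = 49 - 1 = 48.

For 95% confidence with df = 48, t* = 2.011 (from t-table)

Standard error: SE = s/√n = 5/√49 = 0.714286

Margin of error: E = t* × SE = 2.011 × 0.714286 = 1.4364

T-interval: x̄ ± E = 53 ± 1.4364 = (51.5636, 54.4364)

Rounded to 2 decimal places:

(51.56, 54.44)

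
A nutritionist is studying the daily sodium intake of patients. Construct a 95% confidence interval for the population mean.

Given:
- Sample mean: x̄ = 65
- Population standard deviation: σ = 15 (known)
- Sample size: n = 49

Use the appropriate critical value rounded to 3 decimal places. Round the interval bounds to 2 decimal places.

The population standard deviation σ is known, so use a z-interval (standard normal critical value).

For 95% confidence, z* = 1.96 (from standard normal table)

Standard error: SE = σ/√n = 15/√49 = 2.142857

Margin of error: E = z* × SE = 1.96 × 2.142857 = 4.2000

Z-interval: x̄ ± E = 65 ± 4.2000 = (60.8000, 69.2000)

Rounded to 2 decimal places:

(60.80, 69.20)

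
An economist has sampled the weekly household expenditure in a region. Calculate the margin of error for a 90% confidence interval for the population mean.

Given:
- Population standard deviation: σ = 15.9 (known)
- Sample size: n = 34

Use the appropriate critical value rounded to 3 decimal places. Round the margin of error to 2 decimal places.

The population standard deviation σ is known, so use the z-interval margin of error formula.

For 90% confidence, z* = 1.645 (from standard normal table)

Margin of error formula for z-interval: E = z* × σ/√n

E = 1.645 × 15.9/√34
  = 1.645 × 2.726828
  = 4.4856

Rounded to 2 decimal places:

4.49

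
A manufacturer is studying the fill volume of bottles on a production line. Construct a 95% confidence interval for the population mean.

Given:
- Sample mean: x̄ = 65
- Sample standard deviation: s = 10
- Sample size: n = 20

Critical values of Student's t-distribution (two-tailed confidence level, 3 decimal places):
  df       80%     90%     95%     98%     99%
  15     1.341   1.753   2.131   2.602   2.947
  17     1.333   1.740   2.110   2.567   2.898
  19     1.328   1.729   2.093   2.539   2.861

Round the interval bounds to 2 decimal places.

The population standard deviation σ is unknown (only the sample standard deviation s is given), so use a t-interval with df = n - 1 = 20 - 1 = 19.

For 95% confidence with df = 19, t* = 2.093 (from t-table)

Standard error: SE = s/√n = 10/√20 = 2.236068

Margin of error: E = t* × SE = 2.093 × 2.236068 = 4.6801

T-interval: x̄ ± E = 65 ± 4.6801 = (60.3199, 69.6801)

Rounded to 2 decimal places:

(60.32, 69.68)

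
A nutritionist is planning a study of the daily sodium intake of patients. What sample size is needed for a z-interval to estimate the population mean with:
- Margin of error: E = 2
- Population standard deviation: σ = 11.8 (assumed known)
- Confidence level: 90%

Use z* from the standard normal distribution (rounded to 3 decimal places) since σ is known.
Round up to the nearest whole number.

Using z* since population σ is known (z-interval formula).

For 90% confidence, z* = 1.645 (from standard normal table)

Sample size formula for z-interval: n = (z*σ/E)²

n = (1.645 × 11.8 / 2)²
  = (9.705500)²
  = 94.1967

Round up to the nearest whole number: n = 95

95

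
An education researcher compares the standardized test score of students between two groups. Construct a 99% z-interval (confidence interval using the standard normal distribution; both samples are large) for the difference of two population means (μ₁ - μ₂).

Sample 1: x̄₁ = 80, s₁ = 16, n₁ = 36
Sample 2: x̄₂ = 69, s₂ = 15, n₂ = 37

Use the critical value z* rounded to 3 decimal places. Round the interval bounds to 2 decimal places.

Both samples are large (n₁ = 36 ≥ 30, n₂ = 37 ≥ 30), so a z-interval for the difference of means applies.

Point estimate: x̄₁ - x̄₂ = 80 - 69 = 11

Standard error: SE = √(s₁²/n₁ + s₂²/n₂)
= √(16²/36 + 15²/37)
= √(7.111111 + 6.081081)
= 3.632106

For 99% confidence, z* = 2.576 (from standard normal table)
Margin of error: E = z* × SE = 2.576 × 3.632106 = 9.3563

Z-interval: (x̄₁ - x̄₂) ± E = 11 ± 9.3563 = (1.6437, 20.3563)

Rounded to 2 decimal places:

(1.64, 20.36)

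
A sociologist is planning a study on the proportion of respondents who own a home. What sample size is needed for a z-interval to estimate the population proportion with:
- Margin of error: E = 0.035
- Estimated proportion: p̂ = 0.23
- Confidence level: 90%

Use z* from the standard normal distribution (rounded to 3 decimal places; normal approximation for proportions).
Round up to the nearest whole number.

Using z* for proportion z-interval (normal approximation).

For 90% confidence, z* = 1.645 (from standard normal table)

Sample size formula for proportion z-interval: n = z*²p̂(1-p̂)/E²

n = 1.645² × 0.23 × 0.77 / 0.035²
  = 2.706025 × 0.1771 / 0.001225
  = 391.2139

Round up to the nearest whole number: n = 392

392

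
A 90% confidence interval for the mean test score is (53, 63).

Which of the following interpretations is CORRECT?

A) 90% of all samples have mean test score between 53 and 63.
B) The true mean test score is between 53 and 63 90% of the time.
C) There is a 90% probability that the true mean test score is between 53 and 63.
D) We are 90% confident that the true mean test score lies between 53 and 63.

A confidence interval represents our confidence in the procedure, not a probability statement about the parameter.

Key concept: If we repeated this sampling process many times and computed a 90% CI each time, about 90% of those intervals would contain the true population parameter.

For this specific interval (53, 63):
- Midpoint (point estimate): 58
- Margin of error: 5

The correct interpretation is the one stating confidence that the true parameter lies in the interval — option D.

D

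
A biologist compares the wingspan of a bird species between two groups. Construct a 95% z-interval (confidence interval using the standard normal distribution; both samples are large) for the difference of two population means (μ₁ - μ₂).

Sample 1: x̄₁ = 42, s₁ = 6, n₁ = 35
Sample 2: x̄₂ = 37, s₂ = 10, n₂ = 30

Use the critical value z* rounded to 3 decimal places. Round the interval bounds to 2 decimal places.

Both samples are large (n₁ = 35 ≥ 30, n₂ = 30 ≥ 30), so a z-interval for the difference of means applies.

Point estimate: x̄₁ - x̄₂ = 42 - 37 = 5

Standard error: SE = √(s₁²/n₁ + s₂²/n₂)
= √(6²/35 + 10²/30)
= √(1.028571 + 3.333333)
= 2.088517

For 95% confidence, z* = 1.96 (from standard normal table)
Margin of error: E = z* × SE = 1.96 × 2.088517 = 4.0935

Z-interval: (x̄₁ - x̄₂) ± E = 5 ± 4.0935 = (0.9065, 9.0935)

Rounded to 2 decimal places:

(0.91, 9.09)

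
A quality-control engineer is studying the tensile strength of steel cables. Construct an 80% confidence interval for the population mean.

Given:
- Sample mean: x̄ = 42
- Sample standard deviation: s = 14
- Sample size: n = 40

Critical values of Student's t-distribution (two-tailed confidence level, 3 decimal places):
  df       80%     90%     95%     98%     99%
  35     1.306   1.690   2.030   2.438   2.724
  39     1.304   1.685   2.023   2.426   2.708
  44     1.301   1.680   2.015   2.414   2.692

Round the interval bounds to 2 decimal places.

The population standard deviation σ is unknown (only the sample standard deviation s is given), so use a t-interval with df = n - 1 = 40 - 1 = 39.

For 80% confidence with df = 39, t* = 1.304 (from t-table)

Standard error: SE = s/√n = 14/√40 = 2.213594

Margin of error: E = t* × SE = 1.304 × 2.213594 = 2.8865

T-interval: x̄ ± E = 42 ± 2.8865 = (39.1135, 44.8865)

Rounded to 2 decimal places:

(39.11, 44.89)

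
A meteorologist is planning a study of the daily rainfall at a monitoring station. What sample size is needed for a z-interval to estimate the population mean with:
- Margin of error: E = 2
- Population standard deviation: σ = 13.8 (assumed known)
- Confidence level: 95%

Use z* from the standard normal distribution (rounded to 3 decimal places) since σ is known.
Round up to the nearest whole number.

Using z* since population σ is known (z-interval formula).

For 95% confidence, z* = 1.96 (from standard normal table)

Sample size formula for z-interval: n = (z*σ/E)²

n = (1.96 × 13.8 / 2)²
  = (13.524000)²
  = 182.8986

Round up to the nearest whole number: n = 183

183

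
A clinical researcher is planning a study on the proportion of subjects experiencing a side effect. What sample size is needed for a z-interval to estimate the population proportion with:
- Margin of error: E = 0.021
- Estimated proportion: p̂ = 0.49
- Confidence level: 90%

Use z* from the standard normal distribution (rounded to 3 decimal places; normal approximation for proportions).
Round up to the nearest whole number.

Using z* for proportion z-interval (normal approximation).

For 90% confidence, z* = 1.645 (from standard normal table)

Sample size formula for proportion z-interval: n = z*²p̂(1-p̂)/E²

n = 1.645² × 0.49 × 0.51 / 0.021²
  = 2.706025 × 0.2499 / 0.000441
  = 1533.4142

Round up to the nearest whole number: n = 1534

1534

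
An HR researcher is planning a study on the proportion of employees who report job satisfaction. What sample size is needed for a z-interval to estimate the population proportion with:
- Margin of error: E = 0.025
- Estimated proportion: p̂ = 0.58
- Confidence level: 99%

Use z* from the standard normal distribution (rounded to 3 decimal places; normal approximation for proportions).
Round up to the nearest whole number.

Using z* for proportion z-interval (normal approximation).

For 99% confidence, z* = 2.576 (from standard normal table)

Sample size formula for proportion z-interval: n = z*²p̂(1-p̂)/E²

n = 2.576² × 0.58 × 0.42 / 0.025²
  = 6.635776 × 0.2436 / 0.000625
  = 2586.3601

Round up to the nearest whole number: n = 2587

2587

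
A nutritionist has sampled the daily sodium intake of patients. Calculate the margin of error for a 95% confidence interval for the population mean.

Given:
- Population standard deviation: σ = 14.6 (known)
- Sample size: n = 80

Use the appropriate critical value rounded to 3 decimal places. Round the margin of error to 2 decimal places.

The population standard deviation σ is known, so use the z-interval margin of error formula.

For 95% confidence, z* = 1.96 (from standard normal table)

Margin of error formula for z-interval: E = z* × σ/√n

E = 1.96 × 14.6/√80
  = 1.96 × 1.632330
  = 3.1994

Rounded to 2 decimal places:

3.20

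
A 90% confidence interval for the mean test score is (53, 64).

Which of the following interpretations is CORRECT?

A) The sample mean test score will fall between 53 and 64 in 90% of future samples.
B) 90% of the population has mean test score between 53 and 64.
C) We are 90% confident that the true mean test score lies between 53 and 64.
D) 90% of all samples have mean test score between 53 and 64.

A confidence interval represents our confidence in the procedure, not a probability statement about the parameter.

Key concept: If we repeated this sampling process many times and computed a 90% CI each time, about 90% of those intervals would contain the true population parameter.

For this specific interval (53, 64):
- Midpoint (point estimate): 58.5
- Margin of error: 5.5

The correct interpretation is the one stating confidence that the true parameter lies in the interval — option C.

C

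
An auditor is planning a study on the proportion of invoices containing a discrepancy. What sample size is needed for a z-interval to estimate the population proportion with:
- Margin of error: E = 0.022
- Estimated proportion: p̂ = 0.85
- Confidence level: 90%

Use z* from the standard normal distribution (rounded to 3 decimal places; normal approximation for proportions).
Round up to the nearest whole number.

Using z* for proportion z-interval (normal approximation).

For 90% confidence, z* = 1.645 (from standard normal table)

Sample size formula for proportion z-interval: n = z*²p̂(1-p̂)/E²

n = 1.645² × 0.85 × 0.15 / 0.022²
  = 2.706025 × 0.1275 / 0.000484
  = 712.8475

Round up to the nearest whole number: n = 713

713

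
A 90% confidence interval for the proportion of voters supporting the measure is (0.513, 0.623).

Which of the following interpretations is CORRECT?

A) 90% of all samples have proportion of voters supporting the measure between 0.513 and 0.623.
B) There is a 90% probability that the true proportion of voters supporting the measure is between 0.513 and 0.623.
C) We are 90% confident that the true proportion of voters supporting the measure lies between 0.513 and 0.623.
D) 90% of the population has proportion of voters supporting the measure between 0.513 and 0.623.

A confidence interval represents our confidence in the procedure, not a probability statement about the parameter.

Key concept: If we repeated this sampling process many times and computed a 90% CI each time, about 90% of those intervals would contain the true population parameter.

For this specific interval (0.513, 0.623):
- Midpoint (point estimate): 0.568
- Margin of error: 0.055

The correct interpretation is the one stating confidence that the true parameter lies in the interval — option C.

C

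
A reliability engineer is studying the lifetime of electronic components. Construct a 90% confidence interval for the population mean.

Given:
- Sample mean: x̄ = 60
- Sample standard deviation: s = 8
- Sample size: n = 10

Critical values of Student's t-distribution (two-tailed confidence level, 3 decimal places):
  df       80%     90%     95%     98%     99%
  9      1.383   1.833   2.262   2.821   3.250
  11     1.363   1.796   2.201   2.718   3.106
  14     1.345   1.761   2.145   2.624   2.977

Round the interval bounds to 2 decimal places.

The population standard deviation σ is unknown (only the sample standard deviation s is given), so use a t-interval with df = n - 1 = 10 - 1 = 9.

For 90% confidence with df = 9, t* = 1.833 (from t-table)

Standard error: SE = s/√n = 8/√10 = 2.529822

Margin of error: E = t* × SE = 1.833 × 2.529822 = 4.6372

T-interval: x̄ ± E = 60 ± 4.6372 = (55.3628, 64.6372)

Rounded to 2 decimal places:

(55.36, 64.64)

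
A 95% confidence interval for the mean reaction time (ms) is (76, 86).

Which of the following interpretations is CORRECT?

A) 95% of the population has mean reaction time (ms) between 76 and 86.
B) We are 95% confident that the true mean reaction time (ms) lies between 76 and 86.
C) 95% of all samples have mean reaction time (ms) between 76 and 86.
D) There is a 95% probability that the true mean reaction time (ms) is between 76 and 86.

A confidence interval represents our confidence in the procedure, not a probability statement about the parameter.

Key concept: If we repeated this sampling process many times and computed a 95% CI each time, about 95% of those intervals would contain the true population parameter.

For this specific interval (76, 86):
- Midpoint (point estimate): 81
- Margin of error: 5

The correct interpretation is the one stating confidence that the true parameter lies in the interval — option B.

B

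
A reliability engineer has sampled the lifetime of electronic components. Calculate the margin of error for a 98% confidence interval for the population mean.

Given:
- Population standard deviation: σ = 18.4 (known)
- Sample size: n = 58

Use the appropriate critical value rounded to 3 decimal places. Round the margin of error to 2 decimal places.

The population standard deviation σ is known, so use the z-interval margin of error formula.

For 98% confidence, z* = 2.326 (from standard normal table)

Margin of error formula for z-interval: E = z* × σ/√n

E = 2.326 × 18.4/√58
  = 2.326 × 2.416038
  = 5.6197

Rounded to 2 decimal places:

5.62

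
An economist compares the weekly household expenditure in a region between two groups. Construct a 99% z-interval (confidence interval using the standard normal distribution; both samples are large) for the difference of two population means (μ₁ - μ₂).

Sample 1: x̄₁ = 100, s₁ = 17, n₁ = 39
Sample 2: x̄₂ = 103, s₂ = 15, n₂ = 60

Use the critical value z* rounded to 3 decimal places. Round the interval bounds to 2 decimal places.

Both samples are large (n₁ = 39 ≥ 30, n₂ = 60 ≥ 30), so a z-interval for the difference of means applies.

Point estimate: x̄₁ - x̄₂ = 100 - 103 = -3

Standard error: SE = √(s₁²/n₁ + s₂²/n₂)
= √(17²/39 + 15²/60)
= √(7.410256 + 3.750000)
= 3.340697

For 99% confidence, z* = 2.576 (from standard normal table)
Margin of error: E = z* × SE = 2.576 × 3.340697 = 8.6056

Z-interval: (x̄₁ - x̄₂) ± E = -3 ± 8.6056 = (-11.6056, 5.6056)

Rounded to 2 decimal places:

(-11.61, 5.61)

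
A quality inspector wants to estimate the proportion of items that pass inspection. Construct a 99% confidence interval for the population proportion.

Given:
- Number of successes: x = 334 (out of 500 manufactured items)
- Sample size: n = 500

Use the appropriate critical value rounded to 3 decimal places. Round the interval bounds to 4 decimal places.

Sample proportion: p̂ = 334/500 = 0.668000

Check conditions for normal approximation:
  np̂ = 334 ≥ 10 ✓
  n(1-p̂) = 166 ≥ 10 ✓

The sample is large enough, so use a z-interval (normal approximation) for the proportion.

For 99% confidence, z* = 2.576 (from standard normal table)

Standard error: SE = √(p̂(1-p̂)/n) = √(0.668000×0.332000/500) = 0.02106067

Margin of error: E = z* × SE = 2.576 × 0.02106067 = 0.054252

Z-interval: p̂ ± E = 0.668000 ± 0.054252 = (0.613748, 0.722252)

Rounded to 4 decimal places:

(0.6137, 0.7223)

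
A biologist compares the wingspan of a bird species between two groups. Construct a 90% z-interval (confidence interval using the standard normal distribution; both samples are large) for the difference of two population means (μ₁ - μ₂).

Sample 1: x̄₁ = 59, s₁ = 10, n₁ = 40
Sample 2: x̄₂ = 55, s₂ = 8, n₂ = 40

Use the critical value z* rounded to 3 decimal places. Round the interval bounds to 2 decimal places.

Both samples are large (n₁ = 40 ≥ 30, n₂ = 40 ≥ 30), so a z-interval for the difference of means applies.

Point estimate: x̄₁ - x̄₂ = 59 - 55 = 4

Standard error: SE = √(s₁²/n₁ + s₂²/n₂)
= √(10²/40 + 8²/40)
= √(2.500000 + 1.600000)
= 2.024846

For 90% confidence, z* = 1.645 (from standard normal table)
Margin of error: E = z* × SE = 1.645 × 2.024846 = 3.3309

Z-interval: (x̄₁ - x̄₂) ± E = 4 ± 3.3309 = (0.6691, 7.3309)

Rounded to 2 decimal places:

(0.67, 7.33)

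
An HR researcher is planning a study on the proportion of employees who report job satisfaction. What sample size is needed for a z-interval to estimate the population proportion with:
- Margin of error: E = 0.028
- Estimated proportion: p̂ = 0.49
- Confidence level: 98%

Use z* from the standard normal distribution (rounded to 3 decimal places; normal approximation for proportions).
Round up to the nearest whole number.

Using z* for proportion z-interval (normal approximation).

For 98% confidence, z* = 2.326 (from standard normal table)

Sample size formula for proportion z-interval: n = z*²p̂(1-p̂)/E²

n = 2.326² × 0.49 × 0.51 / 0.028²
  = 5.410276 × 0.2499 / 0.000784
  = 1724.5255

Round up to the nearest whole number: n = 1725

1725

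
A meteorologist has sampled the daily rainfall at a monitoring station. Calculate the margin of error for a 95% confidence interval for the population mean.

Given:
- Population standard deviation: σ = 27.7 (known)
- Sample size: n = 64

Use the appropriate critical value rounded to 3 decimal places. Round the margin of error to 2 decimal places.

The population standard deviation σ is known, so use the z-interval margin of error formula.

For 95% confidence, z* = 1.96 (from standard normal table)

Margin of error formula for z-interval: E = z* × σ/√n

E = 1.96 × 27.7/√64
  = 1.96 × 3.462500
  = 6.7865

Rounded to 2 decimal places:

6.79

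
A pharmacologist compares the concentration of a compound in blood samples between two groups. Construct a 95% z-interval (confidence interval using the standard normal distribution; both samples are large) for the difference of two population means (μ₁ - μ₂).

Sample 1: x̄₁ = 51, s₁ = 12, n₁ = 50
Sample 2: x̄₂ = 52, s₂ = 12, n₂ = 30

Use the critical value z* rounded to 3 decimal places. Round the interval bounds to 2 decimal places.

Both samples are large (n₁ = 50 ≥ 30, n₂ = 30 ≥ 30), so a z-interval for the difference of means applies.

Point estimate: x̄₁ - x̄₂ = 51 - 52 = -1

Standard error: SE = √(s₁²/n₁ + s₂²/n₂)
= √(12²/50 + 12²/30)
= √(2.880000 + 4.800000)
= 2.771281

For 95% confidence, z* = 1.96 (from standard normal table)
Margin of error: E = z* × SE = 1.96 × 2.771281 = 5.4317

Z-interval: (x̄₁ - x̄₂) ± E = -1 ± 5.4317 = (-6.4317, 4.4317)

Rounded to 2 decimal places:

(-6.43, 4.43)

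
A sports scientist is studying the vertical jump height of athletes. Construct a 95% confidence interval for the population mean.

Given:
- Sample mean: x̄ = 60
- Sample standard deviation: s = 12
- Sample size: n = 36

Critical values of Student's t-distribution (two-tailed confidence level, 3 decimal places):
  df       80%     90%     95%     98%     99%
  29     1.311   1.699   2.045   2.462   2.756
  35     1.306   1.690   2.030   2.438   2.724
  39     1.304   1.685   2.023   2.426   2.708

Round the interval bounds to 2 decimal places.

The population standard deviation σ is unknown (only the sample standard deviation s is given), so use a t-interval with df = n - 1 = 36 - 1 = 35.

For 95% confidence with df = 35, t* = 2.030 (from t-table)

Standard error: SE = s/√n = 12/√36 = 2.000000

Margin of error: E = t* × SE = 2.030 × 2.000000 = 4.0600

T-interval: x̄ ± E = 60 ± 4.0600 = (55.9400, 64.0600)

Rounded to 2 decimal places:

(55.94, 64.06)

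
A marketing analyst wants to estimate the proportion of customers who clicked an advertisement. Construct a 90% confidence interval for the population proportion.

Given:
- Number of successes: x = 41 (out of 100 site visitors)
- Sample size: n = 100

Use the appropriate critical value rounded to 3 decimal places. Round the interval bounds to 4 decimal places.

Sample proportion: p̂ = 41/100 = 0.410000

Check conditions for normal approximation:
  np̂ = 41 ≥ 10 ✓
  n(1-p̂) = 59 ≥ 10 ✓

The sample is large enough, so use a z-interval (normal approximation) for the proportion.

For 90% confidence, z* = 1.645 (from standard normal table)

Standard error: SE = √(p̂(1-p̂)/n) = √(0.410000×0.590000/100) = 0.04918333

Margin of error: E = z* × SE = 1.645 × 0.04918333 = 0.080907

Z-interval: p̂ ± E = 0.410000 ± 0.080907 = (0.329093, 0.490907)

Rounded to 4 decimal places:

(0.3291, 0.4909)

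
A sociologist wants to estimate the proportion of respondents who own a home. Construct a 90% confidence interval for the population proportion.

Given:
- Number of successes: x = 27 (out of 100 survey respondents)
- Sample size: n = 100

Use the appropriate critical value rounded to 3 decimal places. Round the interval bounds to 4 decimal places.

Sample proportion: p̂ = 27/100 = 0.270000

Check conditions for normal approximation:
  np̂ = 27 ≥ 10 ✓
  n(1-p̂) = 73 ≥ 10 ✓

The sample is large enough, so use a z-interval (normal approximation) for the proportion.

For 90% confidence, z* = 1.645 (from standard normal table)

Standard error: SE = √(p̂(1-p̂)/n) = √(0.270000×0.730000/100) = 0.04439595

Margin of error: E = z* × SE = 1.645 × 0.04439595 = 0.073031

Z-interval: p̂ ± E = 0.270000 ± 0.073031 = (0.196969, 0.343031)

Rounded to 4 decimal places:

(0.1970, 0.3430)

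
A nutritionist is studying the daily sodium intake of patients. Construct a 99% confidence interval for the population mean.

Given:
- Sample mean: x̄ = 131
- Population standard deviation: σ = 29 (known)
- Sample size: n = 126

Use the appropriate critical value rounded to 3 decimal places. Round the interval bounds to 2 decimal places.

The population standard deviation σ is known, so use a z-interval (standard normal critical value).

For 99% confidence, z* = 2.576 (from standard normal table)

Standard error: SE = σ/√n = 29/√126 = 2.583525

Margin of error: E = z* × SE = 2.576 × 2.583525 = 6.6552

Z-interval: x̄ ± E = 131 ± 6.6552 = (124.3448, 137.6552)

Rounded to 2 decimal places:

(124.34, 137.66)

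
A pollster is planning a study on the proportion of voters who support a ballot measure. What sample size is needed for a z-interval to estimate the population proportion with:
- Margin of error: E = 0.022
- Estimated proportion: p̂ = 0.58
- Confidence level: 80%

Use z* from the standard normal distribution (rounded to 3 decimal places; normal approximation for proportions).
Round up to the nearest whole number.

Using z* for proportion z-interval (normal approximation).

For 80% confidence, z* = 1.282 (from standard normal table)

Sample size formula for proportion z-interval: n = z*²p̂(1-p̂)/E²

n = 1.282² × 0.58 × 0.42 / 0.022²
  = 1.643524 × 0.2436 / 0.000484
  = 827.1951

Round up to the nearest whole number: n = 828

828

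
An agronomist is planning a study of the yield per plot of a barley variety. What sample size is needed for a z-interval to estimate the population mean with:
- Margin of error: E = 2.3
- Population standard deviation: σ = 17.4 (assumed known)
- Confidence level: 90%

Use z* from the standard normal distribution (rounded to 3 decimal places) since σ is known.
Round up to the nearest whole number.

Using z* since population σ is known (z-interval formula).

For 90% confidence, z* = 1.645 (from standard normal table)

Sample size formula for z-interval: n = (z*σ/E)²

n = (1.645 × 17.4 / 2.3)²
  = (12.444783)²
  = 154.8726

Round up to the nearest whole number: n = 155

155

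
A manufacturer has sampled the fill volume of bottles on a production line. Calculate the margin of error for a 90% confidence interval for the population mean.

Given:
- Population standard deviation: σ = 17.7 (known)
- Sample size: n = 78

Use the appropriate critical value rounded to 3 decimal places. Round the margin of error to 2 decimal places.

The population standard deviation σ is known, so use the z-interval margin of error formula.

For 90% confidence, z* = 1.645 (from standard normal table)

Margin of error formula for z-interval: E = z* × σ/√n

E = 1.645 × 17.7/√78
  = 1.645 × 2.004130
  = 3.2968

Rounded to 2 decimal places:

3.30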